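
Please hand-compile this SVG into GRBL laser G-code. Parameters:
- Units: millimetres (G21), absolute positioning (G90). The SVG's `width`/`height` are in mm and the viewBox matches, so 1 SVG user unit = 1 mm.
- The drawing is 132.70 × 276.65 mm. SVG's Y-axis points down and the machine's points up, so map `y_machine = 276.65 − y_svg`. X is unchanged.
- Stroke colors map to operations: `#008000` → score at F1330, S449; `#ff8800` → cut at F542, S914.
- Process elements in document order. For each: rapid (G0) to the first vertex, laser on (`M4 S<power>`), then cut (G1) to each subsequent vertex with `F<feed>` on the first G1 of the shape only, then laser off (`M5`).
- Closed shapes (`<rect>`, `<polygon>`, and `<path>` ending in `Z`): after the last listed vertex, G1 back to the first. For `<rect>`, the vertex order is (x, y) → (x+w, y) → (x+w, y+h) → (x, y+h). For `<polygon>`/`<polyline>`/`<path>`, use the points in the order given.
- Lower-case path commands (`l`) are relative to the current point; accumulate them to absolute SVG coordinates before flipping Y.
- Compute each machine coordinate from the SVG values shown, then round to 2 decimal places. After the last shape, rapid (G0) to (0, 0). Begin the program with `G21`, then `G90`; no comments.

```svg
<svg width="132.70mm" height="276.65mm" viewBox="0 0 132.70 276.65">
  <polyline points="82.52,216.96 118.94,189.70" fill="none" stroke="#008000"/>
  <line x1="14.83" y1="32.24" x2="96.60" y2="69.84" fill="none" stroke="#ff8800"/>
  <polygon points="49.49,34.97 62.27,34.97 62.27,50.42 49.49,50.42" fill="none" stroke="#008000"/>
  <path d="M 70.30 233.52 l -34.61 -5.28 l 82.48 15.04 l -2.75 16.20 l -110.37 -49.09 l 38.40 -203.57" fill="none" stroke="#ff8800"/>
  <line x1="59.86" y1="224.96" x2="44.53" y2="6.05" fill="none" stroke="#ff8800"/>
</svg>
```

G21
G90
G0 X82.52 Y59.69
M4 S449
G1 X118.94 Y86.95 F1330
M5
G0 X14.83 Y244.41
M4 S914
G1 X96.60 Y206.81 F542
M5
G0 X49.49 Y241.68
M4 S449
G1 X62.27 Y241.68 F1330
G1 X62.27 Y226.23
G1 X49.49 Y226.23
G1 X49.49 Y241.68
M5
G0 X70.30 Y43.13
M4 S914
G1 X35.69 Y48.41 F542
G1 X118.17 Y33.37
G1 X115.42 Y17.17
G1 X5.05 Y66.26
G1 X43.45 Y269.83
M5
G0 X59.86 Y51.69
M4 S914
G1 X44.53 Y270.60 F542
M5
G0 X0.00 Y0.00

viewBox `0 0 132.70 276.65` with mm width/height → 1 unit = 1 mm. Flip: y_m = 276.65 − y_svg.

**Shape 1** — `<polyline>` line segment, stroke `#008000` → score (S449, F1330). Machine vertices: (82.52,59.69) → (118.94,86.95). Open path.

**Shape 2** — `<line>` line segment, stroke `#ff8800` → cut (S914, F542). Machine vertices: (14.83,244.41) → (96.60,206.81). Open path.

**Shape 3** — `<polygon>` rectangle, stroke `#008000` → score (S449, F1330). Machine vertices: (49.49,241.68) → (62.27,241.68) → (62.27,226.23) → (49.49,226.23) → (49.49,241.68). Closed: final G1 returns to the first vertex.

**Shape 4** — `<path>` open polyline, stroke `#ff8800` → cut (S914, F542). Machine vertices: (70.30,43.13) → (35.69,48.41) → (118.17,33.37) → (115.42,17.17) → (5.05,66.26) → (43.45,269.83). Open path.

**Shape 5** — `<line>` line segment, stroke `#ff8800` → cut (S914, F542). Machine vertices: (59.86,51.69) → (44.53,270.60). Open path.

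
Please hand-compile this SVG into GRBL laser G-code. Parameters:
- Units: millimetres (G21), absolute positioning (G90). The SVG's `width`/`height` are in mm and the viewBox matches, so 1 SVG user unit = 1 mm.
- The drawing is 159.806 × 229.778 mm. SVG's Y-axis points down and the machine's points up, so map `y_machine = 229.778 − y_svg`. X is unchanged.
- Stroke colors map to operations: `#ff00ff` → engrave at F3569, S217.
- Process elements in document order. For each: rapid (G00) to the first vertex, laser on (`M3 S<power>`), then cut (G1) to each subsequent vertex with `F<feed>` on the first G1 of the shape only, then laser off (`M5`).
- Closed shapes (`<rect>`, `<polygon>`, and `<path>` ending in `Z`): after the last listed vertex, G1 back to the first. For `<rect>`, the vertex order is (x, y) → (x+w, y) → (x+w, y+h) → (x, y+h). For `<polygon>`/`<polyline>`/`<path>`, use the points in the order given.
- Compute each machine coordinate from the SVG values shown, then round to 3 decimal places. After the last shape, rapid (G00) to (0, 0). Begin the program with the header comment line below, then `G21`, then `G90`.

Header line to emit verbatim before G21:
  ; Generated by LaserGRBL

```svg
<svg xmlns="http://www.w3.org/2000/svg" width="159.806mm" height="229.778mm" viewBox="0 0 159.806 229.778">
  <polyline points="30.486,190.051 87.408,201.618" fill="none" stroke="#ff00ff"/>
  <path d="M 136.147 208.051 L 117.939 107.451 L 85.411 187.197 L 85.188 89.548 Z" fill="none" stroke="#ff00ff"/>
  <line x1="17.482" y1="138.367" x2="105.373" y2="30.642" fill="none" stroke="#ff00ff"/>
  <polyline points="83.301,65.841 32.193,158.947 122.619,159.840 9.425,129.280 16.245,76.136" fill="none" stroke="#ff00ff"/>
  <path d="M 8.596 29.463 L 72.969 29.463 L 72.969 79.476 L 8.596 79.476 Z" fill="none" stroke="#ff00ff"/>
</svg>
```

Since the viewBox matches the mm dimensions, user units are millimetres directly. The only transform is the Y-flip y_m = 229.778 − y_svg.

Shape 1 is a line segment drawn with `<polyline>`. Its stroke #ff00ff means engrave at S217, F3569. After flipping Y the toolpath is (30.486,39.727) → (87.408,28.160).

Shape 2 is a closed polygon drawn with `<path>`. Its stroke #ff00ff means engrave at S217, F3569. After flipping Y the toolpath is (136.147,21.727) → (117.939,122.327) → (85.411,42.581) → (85.188,140.230) → (136.147,21.727), returning to the start.

Shape 3 is a line segment drawn with `<line>`. Its stroke #ff00ff means engrave at S217, F3569. After flipping Y the toolpath is (17.482,91.411) → (105.373,199.136).

Shape 4 is a open polyline drawn with `<polyline>`. Its stroke #ff00ff means engrave at S217, F3569. After flipping Y the toolpath is (83.301,163.937) → (32.193,70.831) → (122.619,69.938) → (9.425,100.498) → (16.245,153.642).

Shape 5 is a rectangle drawn with `<path>`. Its stroke #ff00ff means engrave at S217, F3569. After flipping Y the toolpath is (8.596,200.315) → (72.969,200.315) → (72.969,150.302) → (8.596,150.302) → (8.596,200.315), returning to the start.

; Generated by LaserGRBL
G21
G90
G00 X30.486 Y39.727
M3 S217
G1 X87.408 Y28.160 F3569
M5
G00 X136.147 Y21.727
M3 S217
G1 X117.939 Y122.327 F3569
G1 X85.411 Y42.581
G1 X85.188 Y140.230
G1 X136.147 Y21.727
M5
G00 X17.482 Y91.411
M3 S217
G1 X105.373 Y199.136 F3569
M5
G00 X83.301 Y163.937
M3 S217
G1 X32.193 Y70.831 F3569
G1 X122.619 Y69.938
G1 X9.425 Y100.498
G1 X16.245 Y153.642
M5
G00 X8.596 Y200.315
M3 S217
G1 X72.969 Y200.315 F3569
G1 X72.969 Y150.302
G1 X8.596 Y150.302
G1 X8.596 Y200.315
M5
G00 X0.000 Y0.000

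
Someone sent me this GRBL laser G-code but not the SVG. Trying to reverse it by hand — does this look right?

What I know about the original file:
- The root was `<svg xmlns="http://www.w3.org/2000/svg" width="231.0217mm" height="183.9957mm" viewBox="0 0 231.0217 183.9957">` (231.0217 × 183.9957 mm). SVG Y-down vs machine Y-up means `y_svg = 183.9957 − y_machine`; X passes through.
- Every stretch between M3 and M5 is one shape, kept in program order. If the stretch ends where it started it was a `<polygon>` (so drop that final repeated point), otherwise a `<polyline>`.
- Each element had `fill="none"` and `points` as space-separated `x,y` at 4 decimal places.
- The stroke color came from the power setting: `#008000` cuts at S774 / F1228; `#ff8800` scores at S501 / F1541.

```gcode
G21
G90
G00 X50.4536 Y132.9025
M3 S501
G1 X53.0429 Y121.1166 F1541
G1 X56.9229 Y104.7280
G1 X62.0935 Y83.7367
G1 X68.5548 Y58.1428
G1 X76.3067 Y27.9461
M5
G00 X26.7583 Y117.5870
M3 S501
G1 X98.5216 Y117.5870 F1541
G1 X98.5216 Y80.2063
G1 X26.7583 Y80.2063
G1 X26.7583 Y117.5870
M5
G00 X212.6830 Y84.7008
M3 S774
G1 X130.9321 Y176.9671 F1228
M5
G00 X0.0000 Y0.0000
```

<svg xmlns="http://www.w3.org/2000/svg" width="231.0217mm" height="183.9957mm" viewBox="0 0 231.0217 183.9957">
  <polyline points="50.4536,51.0932 53.0429,62.8791 56.9229,79.2677 62.0935,100.2590 68.5548,125.8529 76.3067,156.0496" fill="none" stroke="#ff8800"/>
  <polygon points="26.7583,66.4087 98.5216,66.4087 98.5216,103.7894 26.7583,103.7894" fill="none" stroke="#ff8800"/>
  <polyline points="212.6830,99.2949 130.9321,7.0286" fill="none" stroke="#008000"/>
</svg>

Machine Y-up, SVG Y-down with viewBox height 183.9957, so y_svg = 183.9957 − y_machine; X carries over.

Run 1: power S501 maps to stroke `#ff8800` (score). The run is open, so emit a `<polyline>` with points (Y-flipped): 50.4536,51.0932 53.0429,62.8791 56.9229,79.2677 62.0935,100.2590 68.5548,125.8529 76.3067,156.0496.

Run 2: power S501 maps to stroke `#ff8800` (score). The run returns to its start, so emit a `<polygon>` with points (Y-flipped): 26.7583,66.4087 98.5216,66.4087 98.5216,103.7894 26.7583,103.7894.

Run 3: S774 ⇒ cut layer `#008000`. The run is open, so emit a `<polyline>` with points (Y-flipped): 212.6830,99.2949 130.9321,7.0286.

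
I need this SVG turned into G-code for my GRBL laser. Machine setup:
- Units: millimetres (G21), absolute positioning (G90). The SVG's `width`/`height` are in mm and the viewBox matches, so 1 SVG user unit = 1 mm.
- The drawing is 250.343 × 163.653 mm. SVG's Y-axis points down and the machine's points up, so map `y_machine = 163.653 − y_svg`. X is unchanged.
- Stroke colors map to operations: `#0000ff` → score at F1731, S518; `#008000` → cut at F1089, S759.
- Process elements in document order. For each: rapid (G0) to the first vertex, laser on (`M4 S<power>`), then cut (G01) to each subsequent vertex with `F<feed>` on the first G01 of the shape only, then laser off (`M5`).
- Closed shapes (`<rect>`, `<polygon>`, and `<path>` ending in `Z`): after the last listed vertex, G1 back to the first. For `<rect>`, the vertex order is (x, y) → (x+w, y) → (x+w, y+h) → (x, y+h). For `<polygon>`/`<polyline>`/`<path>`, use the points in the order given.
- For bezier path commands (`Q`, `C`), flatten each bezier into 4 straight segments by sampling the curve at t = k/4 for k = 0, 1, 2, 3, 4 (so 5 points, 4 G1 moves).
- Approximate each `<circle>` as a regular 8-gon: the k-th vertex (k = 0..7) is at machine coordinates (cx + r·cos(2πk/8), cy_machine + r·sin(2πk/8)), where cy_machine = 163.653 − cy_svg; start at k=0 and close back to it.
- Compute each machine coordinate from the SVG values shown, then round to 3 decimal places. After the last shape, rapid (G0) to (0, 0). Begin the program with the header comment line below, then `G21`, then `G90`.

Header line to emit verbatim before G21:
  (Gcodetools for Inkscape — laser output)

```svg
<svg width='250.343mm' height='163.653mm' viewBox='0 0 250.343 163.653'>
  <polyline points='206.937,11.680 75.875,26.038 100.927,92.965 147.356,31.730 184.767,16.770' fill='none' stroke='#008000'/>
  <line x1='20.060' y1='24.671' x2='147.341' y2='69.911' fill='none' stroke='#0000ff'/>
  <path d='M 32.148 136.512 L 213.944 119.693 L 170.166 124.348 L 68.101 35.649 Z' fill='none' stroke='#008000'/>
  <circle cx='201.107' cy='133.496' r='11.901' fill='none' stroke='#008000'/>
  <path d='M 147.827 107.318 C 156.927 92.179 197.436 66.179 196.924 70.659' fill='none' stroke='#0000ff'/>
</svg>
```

viewBox `0 0 250.343 163.653` with mm width/height → 1 unit = 1 mm. Flip: y_m = 163.653 − y_svg.

**Shape 1** — `<polyline>` open polyline, stroke `#008000` → cut (S759, F1089). Machine vertices: (206.937,151.973) → (75.875,137.615) → (100.927,70.688) → (147.356,131.923) → (184.767,146.883). Open path.

**Shape 2** — `<line>` line segment, stroke `#0000ff` → score (S518, F1731). Machine vertices: (20.060,138.982) → (147.341,93.742). Open path.

**Shape 3** — `<path>` closed polygon, stroke `#008000` → cut (S759, F1089). Machine vertices: (32.148,27.141) → (213.944,43.960) → (170.166,39.305) → (68.101,128.004) → (32.148,27.141). Closed: final G1 returns to the first vertex.

**Shape 4** — `<circle>` circle, stroke `#008000` → cut (S759, F1089). Machine vertices: (213.008,30.157) → (209.522,38.572) → (201.107,42.058) → (192.692,38.572) → (189.206,30.157) → (192.692,21.742) → (201.107,18.256) → (209.522,21.742) → (213.008,30.157). Closed: final G1 returns to the first vertex.

**Shape 5** — `<path>` cubic bezier, stroke `#0000ff` → score (S518, F1731). Control points (SVG): P0=(147.827,107.318), P1=(156.927,92.179), P2=(197.436,66.179), P3=(196.924,70.659); sampled at t=k/4. Machine vertices: (147.827,56.335) → (159.409,69.080) → (175.980,82.022) → (190.748,91.285) → (196.924,92.994). Open path.

(Gcodetools for Inkscape — laser output)
G21
G90
G0 X206.937 Y151.973
M4 S759
G01 X75.875 Y137.615 F1089
G01 X100.927 Y70.688
G01 X147.356 Y131.923
G01 X184.767 Y146.883
M5
G0 X20.060 Y138.982
M4 S518
G01 X147.341 Y93.742 F1731
M5
G0 X32.148 Y27.141
M4 S759
G01 X213.944 Y43.960 F1089
G01 X170.166 Y39.305
G01 X68.101 Y128.004
G01 X32.148 Y27.141
M5
G0 X213.008 Y30.157
M4 S759
G01 X209.522 Y38.572 F1089
G01 X201.107 Y42.058
G01 X192.692 Y38.572
G01 X189.206 Y30.157
G01 X192.692 Y21.742
G01 X201.107 Y18.256
G01 X209.522 Y21.742
G01 X213.008 Y30.157
M5
G0 X147.827 Y56.335
M4 S518
G01 X159.409 Y69.080 F1731
G01 X175.980 Y82.022
G01 X190.748 Y91.285
G01 X196.924 Y92.994
M5
G0 X0.000 Y0.000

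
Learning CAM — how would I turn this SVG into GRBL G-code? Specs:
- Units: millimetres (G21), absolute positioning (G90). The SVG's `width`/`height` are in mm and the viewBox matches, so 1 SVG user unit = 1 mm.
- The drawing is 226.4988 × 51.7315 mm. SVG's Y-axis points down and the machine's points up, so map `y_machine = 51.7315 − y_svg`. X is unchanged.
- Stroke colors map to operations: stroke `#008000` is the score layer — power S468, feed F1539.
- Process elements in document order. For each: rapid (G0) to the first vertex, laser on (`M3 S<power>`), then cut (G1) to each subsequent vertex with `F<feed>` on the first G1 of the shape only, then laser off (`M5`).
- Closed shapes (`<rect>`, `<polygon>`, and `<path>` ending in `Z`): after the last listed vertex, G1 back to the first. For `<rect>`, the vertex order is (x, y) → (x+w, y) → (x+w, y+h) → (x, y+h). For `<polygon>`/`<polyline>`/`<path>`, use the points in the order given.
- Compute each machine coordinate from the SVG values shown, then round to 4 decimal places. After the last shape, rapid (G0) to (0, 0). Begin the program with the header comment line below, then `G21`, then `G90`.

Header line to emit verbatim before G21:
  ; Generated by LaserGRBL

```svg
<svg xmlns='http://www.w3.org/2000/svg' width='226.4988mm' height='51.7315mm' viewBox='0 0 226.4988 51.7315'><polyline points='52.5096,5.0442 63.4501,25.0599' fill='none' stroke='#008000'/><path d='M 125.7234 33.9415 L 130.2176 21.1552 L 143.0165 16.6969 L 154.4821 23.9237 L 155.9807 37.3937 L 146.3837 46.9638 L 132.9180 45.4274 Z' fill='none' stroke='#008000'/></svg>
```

Since the viewBox matches the mm dimensions, user units are millimetres directly. The only transform is the Y-flip y_m = 51.7315 − y_svg.

Shape 1 is a line segment drawn with `<polyline>`. Its stroke #008000 means score at S468, F1539. After flipping Y the toolpath is (52.5096,46.6873) → (63.4501,26.6716).

Shape 2 is a regular polygon drawn with `<path>`. Its stroke #008000 means score at S468, F1539. After flipping Y the toolpath is (125.7234,17.7900) → (130.2176,30.5763) → (143.0165,35.0346) → (154.4821,27.8078) → (155.9807,14.3378) → (146.3837,4.7677) → (132.9180,6.3041) → (125.7234,17.7900), returning to the start.

; Generated by LaserGRBL
G21
G90
G0 X52.5096 Y46.6873
M3 S468
G1 X63.4501 Y26.6716 F1539
M5
G0 X125.7234 Y17.7900
M3 S468
G1 X130.2176 Y30.5763 F1539
G1 X143.0165 Y35.0346
G1 X154.4821 Y27.8078
G1 X155.9807 Y14.3378
G1 X146.3837 Y4.7677
G1 X132.9180 Y6.3041
G1 X125.7234 Y17.7900
M5
G0 X0.0000 Y0.0000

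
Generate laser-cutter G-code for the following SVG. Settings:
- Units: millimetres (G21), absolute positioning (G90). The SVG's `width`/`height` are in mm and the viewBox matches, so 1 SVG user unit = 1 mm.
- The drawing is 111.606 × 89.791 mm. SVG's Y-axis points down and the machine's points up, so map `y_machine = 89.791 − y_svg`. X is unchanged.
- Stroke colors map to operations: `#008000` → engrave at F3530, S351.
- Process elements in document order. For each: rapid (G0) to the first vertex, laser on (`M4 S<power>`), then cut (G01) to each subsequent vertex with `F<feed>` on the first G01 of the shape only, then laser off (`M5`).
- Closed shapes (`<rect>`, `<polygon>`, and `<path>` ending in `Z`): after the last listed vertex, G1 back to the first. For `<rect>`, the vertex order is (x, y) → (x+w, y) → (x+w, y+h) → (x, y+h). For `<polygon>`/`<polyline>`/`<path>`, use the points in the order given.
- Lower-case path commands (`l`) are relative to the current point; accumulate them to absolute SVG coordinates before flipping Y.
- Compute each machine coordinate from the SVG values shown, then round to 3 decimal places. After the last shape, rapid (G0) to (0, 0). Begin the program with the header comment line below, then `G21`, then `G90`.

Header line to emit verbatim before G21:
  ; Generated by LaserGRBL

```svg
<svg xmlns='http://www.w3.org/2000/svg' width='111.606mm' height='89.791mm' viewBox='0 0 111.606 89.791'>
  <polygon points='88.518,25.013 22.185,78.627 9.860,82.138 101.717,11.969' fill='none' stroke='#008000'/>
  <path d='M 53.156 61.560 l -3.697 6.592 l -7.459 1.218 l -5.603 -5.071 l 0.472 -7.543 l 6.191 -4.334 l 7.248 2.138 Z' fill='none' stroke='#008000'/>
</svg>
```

; Generated by LaserGRBL
G21
G90
G0 X88.518 Y64.778
M4 S351
G01 X22.185 Y11.164 F3530
G01 X9.860 Y7.653
G01 X101.717 Y77.822
G01 X88.518 Y64.778
M5
G0 X53.156 Y28.231
M4 S351
G01 X49.459 Y21.639 F3530
G01 X42.000 Y20.421
G01 X36.397 Y25.492
G01 X36.869 Y33.035
G01 X43.060 Y37.369
G01 X50.308 Y35.231
G01 X53.156 Y28.231
M5
G0 X0.000 Y0.000

1 u = 1 mm; y_m = 89.791 − y.

[1] `<polygon>` closed polygon, #008000→engrave S351 F3530: (88.518,64.778) → (22.185,11.164) → (9.860,7.653) → (101.717,77.822) → (88.518,64.778) (closed)

[2] `<path>` regular polygon, #008000→engrave S351 F3530: (53.156,28.231) → (49.459,21.639) → (42.000,20.421) → (36.397,25.492) → (36.869,33.035) → (43.060,37.369) → (50.308,35.231) → (53.156,28.231) (closed)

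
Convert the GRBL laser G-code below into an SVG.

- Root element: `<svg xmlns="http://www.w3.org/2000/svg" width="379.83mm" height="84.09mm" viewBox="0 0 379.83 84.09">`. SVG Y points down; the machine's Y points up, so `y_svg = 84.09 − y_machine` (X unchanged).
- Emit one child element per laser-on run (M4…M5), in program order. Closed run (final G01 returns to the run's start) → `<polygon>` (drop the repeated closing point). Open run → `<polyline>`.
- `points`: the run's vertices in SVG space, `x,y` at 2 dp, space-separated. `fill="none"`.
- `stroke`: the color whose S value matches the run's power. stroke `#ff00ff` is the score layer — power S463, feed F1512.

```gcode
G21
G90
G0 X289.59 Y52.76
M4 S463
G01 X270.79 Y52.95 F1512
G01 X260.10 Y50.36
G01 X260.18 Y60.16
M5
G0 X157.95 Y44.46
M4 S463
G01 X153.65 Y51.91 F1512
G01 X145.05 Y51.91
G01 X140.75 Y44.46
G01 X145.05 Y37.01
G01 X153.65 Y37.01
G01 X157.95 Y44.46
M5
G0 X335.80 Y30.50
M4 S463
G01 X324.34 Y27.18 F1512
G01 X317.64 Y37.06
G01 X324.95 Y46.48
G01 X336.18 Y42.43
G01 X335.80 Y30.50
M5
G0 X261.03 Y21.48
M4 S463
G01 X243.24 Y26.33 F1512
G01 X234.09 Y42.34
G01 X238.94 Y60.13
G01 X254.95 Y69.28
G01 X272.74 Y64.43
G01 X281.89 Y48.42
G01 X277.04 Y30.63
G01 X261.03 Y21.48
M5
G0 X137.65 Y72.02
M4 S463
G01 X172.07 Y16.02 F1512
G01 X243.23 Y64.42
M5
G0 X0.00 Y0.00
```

y_svg = 84.09 − y_m. Every run uses S463, so all elements get stroke `#ff00ff` (score).

[1] open run; points: 289.59,31.33 270.79,31.14 260.10,33.73 260.18,23.93

[2] closed run; points: 157.95,39.63 153.65,32.18 145.05,32.18 140.75,39.63 145.05,47.08 153.65,47.08

[3] closed run; points: 335.80,53.59 324.34,56.91 317.64,47.03 324.95,37.61 336.18,41.66

[4] closed run; points: 261.03,62.61 243.24,57.76 234.09,41.75 238.94,23.96 254.95,14.81 272.74,19.66 281.89,35.67 277.04,53.46

[5] open run; points: 137.65,12.07 172.07,68.07 243.23,19.67

<svg xmlns="http://www.w3.org/2000/svg" width="379.83mm" height="84.09mm" viewBox="0 0 379.83 84.09">
  <polyline points="289.59,31.33 270.79,31.14 260.10,33.73 260.18,23.93" fill="none" stroke="#ff00ff"/>
  <polygon points="157.95,39.63 153.65,32.18 145.05,32.18 140.75,39.63 145.05,47.08 153.65,47.08" fill="none" stroke="#ff00ff"/>
  <polygon points="335.80,53.59 324.34,56.91 317.64,47.03 324.95,37.61 336.18,41.66" fill="none" stroke="#ff00ff"/>
  <polygon points="261.03,62.61 243.24,57.76 234.09,41.75 238.94,23.96 254.95,14.81 272.74,19.66 281.89,35.67 277.04,53.46" fill="none" stroke="#ff00ff"/>
  <polyline points="137.65,12.07 172.07,68.07 243.23,19.67" fill="none" stroke="#ff00ff"/>
</svg>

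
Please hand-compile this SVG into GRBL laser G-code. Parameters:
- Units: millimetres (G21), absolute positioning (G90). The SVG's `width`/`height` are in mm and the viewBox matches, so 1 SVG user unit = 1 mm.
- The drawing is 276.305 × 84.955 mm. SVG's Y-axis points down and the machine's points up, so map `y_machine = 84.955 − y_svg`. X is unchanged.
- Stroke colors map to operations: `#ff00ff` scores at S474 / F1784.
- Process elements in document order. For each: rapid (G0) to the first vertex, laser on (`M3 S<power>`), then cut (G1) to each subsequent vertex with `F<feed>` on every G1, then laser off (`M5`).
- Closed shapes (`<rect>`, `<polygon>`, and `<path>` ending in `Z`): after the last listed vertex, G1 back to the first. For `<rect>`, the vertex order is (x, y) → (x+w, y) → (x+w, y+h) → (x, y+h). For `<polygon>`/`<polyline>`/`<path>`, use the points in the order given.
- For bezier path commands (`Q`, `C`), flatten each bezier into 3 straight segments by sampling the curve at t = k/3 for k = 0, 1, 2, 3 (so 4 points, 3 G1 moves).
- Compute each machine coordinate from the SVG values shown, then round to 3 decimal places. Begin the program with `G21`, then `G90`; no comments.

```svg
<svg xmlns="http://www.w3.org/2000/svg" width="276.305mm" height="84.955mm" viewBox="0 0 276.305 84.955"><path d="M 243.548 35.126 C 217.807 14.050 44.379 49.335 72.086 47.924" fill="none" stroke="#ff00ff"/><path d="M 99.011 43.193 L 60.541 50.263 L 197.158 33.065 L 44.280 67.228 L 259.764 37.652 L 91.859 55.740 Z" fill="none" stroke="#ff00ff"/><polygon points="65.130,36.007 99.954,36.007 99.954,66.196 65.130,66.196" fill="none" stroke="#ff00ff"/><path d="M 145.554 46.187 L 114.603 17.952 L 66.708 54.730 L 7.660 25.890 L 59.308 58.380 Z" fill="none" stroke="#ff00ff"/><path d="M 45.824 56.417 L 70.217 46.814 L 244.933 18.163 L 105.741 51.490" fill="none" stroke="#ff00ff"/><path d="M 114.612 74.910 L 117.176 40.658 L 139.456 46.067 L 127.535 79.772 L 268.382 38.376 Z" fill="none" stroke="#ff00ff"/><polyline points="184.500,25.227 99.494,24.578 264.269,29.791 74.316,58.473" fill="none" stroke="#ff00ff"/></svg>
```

G21
G90
G0 X243.548 Y49.829
M3 S474
G1 X181.497 Y55.565 F1784
G1 X98.505 Y44.405 F1784
G1 X72.086 Y37.031 F1784
M5
G0 X99.011 Y41.762
M3 S474
G1 X60.541 Y34.692 F1784
G1 X197.158 Y51.890 F1784
G1 X44.280 Y17.727 F1784
G1 X259.764 Y47.303 F1784
G1 X91.859 Y29.215 F1784
G1 X99.011 Y41.762 F1784
M5
G0 X65.130 Y48.948
M3 S474
G1 X99.954 Y48.948 F1784
G1 X99.954 Y18.759 F1784
G1 X65.130 Y18.759 F1784
G1 X65.130 Y48.948 F1784
M5
G0 X145.554 Y38.768
M3 S474
G1 X114.603 Y67.003 F1784
G1 X66.708 Y30.225 F1784
G1 X7.660 Y59.065 F1784
G1 X59.308 Y26.575 F1784
G1 X145.554 Y38.768 F1784
M5
G0 X45.824 Y28.538
M3 S474
G1 X70.217 Y38.141 F1784
G1 X244.933 Y66.792 F1784
G1 X105.741 Y33.465 F1784
M5
G0 X114.612 Y10.045
M3 S474
G1 X117.176 Y44.297 F1784
G1 X139.456 Y38.888 F1784
G1 X127.535 Y5.183 F1784
G1 X268.382 Y46.579 F1784
G1 X114.612 Y10.045 F1784
M5
G0 X184.500 Y59.728
M3 S474
G1 X99.494 Y60.377 F1784
G1 X264.269 Y55.164 F1784
G1 X74.316 Y26.482 F1784
M5

Since the viewBox matches the mm dimensions, user units are millimetres directly. The only transform is the Y-flip y_m = 84.955 − y_svg.

Shape 1 is a cubic bezier drawn with `<path>`. Its stroke #ff00ff means score at S474, F1784. After flipping Y the toolpath is (243.548,49.829) → (181.497,55.565) → (98.505,44.405) → (72.086,37.031).

Shape 2 is a closed polygon drawn with `<path>`. Its stroke #ff00ff means score at S474, F1784. After flipping Y the toolpath is (99.011,41.762) → (60.541,34.692) → (197.158,51.890) → (44.280,17.727) → (259.764,47.303) → (91.859,29.215) → (99.011,41.762), returning to the start.

Shape 3 is a rectangle drawn with `<polygon>`. Its stroke #ff00ff means score at S474, F1784. After flipping Y the toolpath is (65.130,48.948) → (99.954,48.948) → (99.954,18.759) → (65.130,18.759) → (65.130,48.948), returning to the start.

Shape 4 is a closed polygon drawn with `<path>`. Its stroke #ff00ff means score at S474, F1784. After flipping Y the toolpath is (145.554,38.768) → (114.603,67.003) → (66.708,30.225) → (7.660,59.065) → (59.308,26.575) → (145.554,38.768), returning to the start.

Shape 5 is a open polyline drawn with `<path>`. Its stroke #ff00ff means score at S474, F1784. After flipping Y the toolpath is (45.824,28.538) → (70.217,38.141) → (244.933,66.792) → (105.741,33.465).

Shape 6 is a closed polygon drawn with `<path>`. Its stroke #ff00ff means score at S474, F1784. After flipping Y the toolpath is (114.612,10.045) → (117.176,44.297) → (139.456,38.888) → (127.535,5.183) → (268.382,46.579) → (114.612,10.045), returning to the start.

Shape 7 is a open polyline drawn with `<polyline>`. Its stroke #ff00ff means score at S474, F1784. After flipping Y the toolpath is (184.500,59.728) → (99.494,60.377) → (264.269,55.164) → (74.316,26.482).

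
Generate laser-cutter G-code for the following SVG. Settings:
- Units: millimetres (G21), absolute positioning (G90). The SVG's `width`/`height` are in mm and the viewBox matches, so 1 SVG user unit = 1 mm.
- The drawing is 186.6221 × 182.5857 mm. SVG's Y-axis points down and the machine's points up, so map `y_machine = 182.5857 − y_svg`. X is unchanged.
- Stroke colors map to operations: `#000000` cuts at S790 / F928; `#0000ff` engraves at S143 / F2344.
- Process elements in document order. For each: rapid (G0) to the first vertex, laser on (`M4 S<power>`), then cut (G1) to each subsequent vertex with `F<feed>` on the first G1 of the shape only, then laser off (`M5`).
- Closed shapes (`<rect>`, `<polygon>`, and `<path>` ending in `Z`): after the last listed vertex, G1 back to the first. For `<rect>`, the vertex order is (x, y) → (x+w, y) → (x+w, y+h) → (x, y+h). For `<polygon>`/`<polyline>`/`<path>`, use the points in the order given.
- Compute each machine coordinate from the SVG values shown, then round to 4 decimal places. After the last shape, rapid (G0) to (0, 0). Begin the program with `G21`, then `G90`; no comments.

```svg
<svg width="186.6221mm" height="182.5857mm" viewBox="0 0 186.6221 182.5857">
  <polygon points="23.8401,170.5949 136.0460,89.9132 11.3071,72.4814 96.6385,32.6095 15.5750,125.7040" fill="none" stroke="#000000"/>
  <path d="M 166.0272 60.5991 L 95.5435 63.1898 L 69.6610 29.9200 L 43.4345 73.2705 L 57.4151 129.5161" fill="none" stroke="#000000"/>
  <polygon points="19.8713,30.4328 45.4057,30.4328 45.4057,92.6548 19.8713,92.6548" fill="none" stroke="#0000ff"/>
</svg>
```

1 u = 1 mm; y_m = 182.5857 − y.

[1] `<polygon>` closed polygon, #000000→cut S790 F928: (23.8401,11.9908) → (136.0460,92.6725) → (11.3071,110.1043) → (96.6385,149.9762) → (15.5750,56.8817) → (23.8401,11.9908) (closed)

[2] `<path>` open polyline, #000000→cut S790 F928: (166.0272,121.9866) → (95.5435,119.3959) → (69.6610,152.6657) → (43.4345,109.3152) → (57.4151,53.0696)

[3] `<polygon>` rectangle, #0000ff→engrave S143 F2344: (19.8713,152.1529) → (45.4057,152.1529) → (45.4057,89.9309) → (19.8713,89.9309) → (19.8713,152.1529) (closed)

G21
G90
G0 X23.8401 Y11.9908
M4 S790
G1 X136.0460 Y92.6725 F928
G1 X11.3071 Y110.1043
G1 X96.6385 Y149.9762
G1 X15.5750 Y56.8817
G1 X23.8401 Y11.9908
M5
G0 X166.0272 Y121.9866
M4 S790
G1 X95.5435 Y119.3959 F928
G1 X69.6610 Y152.6657
G1 X43.4345 Y109.3152
G1 X57.4151 Y53.0696
M5
G0 X19.8713 Y152.1529
M4 S143
G1 X45.4057 Y152.1529 F2344
G1 X45.4057 Y89.9309
G1 X19.8713 Y89.9309
G1 X19.8713 Y152.1529
M5
G0 X0.0000 Y0.0000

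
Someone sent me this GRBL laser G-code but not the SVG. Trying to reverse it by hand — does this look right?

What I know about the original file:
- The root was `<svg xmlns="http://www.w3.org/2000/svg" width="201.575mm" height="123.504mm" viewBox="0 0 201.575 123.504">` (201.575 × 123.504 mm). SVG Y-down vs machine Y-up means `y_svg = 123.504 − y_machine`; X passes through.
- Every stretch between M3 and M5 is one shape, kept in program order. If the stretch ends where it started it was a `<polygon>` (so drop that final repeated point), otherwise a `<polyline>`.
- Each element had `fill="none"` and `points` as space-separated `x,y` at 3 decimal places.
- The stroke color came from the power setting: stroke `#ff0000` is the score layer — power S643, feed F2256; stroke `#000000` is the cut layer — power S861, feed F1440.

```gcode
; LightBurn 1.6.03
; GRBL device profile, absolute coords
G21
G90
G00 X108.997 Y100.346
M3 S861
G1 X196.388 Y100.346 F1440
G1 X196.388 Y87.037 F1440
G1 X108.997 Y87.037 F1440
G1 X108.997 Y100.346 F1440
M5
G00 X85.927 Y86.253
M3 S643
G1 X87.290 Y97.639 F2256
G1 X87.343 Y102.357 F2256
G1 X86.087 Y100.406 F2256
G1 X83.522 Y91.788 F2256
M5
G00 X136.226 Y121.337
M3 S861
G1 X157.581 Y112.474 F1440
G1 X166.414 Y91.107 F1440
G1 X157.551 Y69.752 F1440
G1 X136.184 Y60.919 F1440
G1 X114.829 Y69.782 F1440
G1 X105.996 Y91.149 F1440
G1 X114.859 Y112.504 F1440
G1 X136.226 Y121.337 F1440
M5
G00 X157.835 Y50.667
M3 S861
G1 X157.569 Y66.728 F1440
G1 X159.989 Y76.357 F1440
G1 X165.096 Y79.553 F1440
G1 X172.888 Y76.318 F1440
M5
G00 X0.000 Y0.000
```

Each laser-on run becomes one SVG element. Flip Y back into SVG space with y_svg = 123.504 − y_machine.

Run 1: S861 ⇒ cut layer `#000000`. The run returns to its start, so emit a `<polygon>` with points (Y-flipped): 108.997,23.158 196.388,23.158 196.388,36.467 108.997,36.467.

Run 2: S643 ⇒ score layer `#ff0000`. The run is open, so emit a `<polyline>` with points (Y-flipped): 85.927,37.251 87.290,25.865 87.343,21.147 86.087,23.098 83.522,31.716.

Run 3: power S861 maps to stroke `#000000` (cut). The run returns to its start, so emit a `<polygon>` with points (Y-flipped): 136.226,2.167 157.581,11.030 166.414,32.397 157.551,53.752 136.184,62.585 114.829,53.722 105.996,32.355 114.859,11.000.

Run 4: power S861 maps to stroke `#000000` (cut). The run is open, so emit a `<polyline>` with points (Y-flipped): 157.835,72.837 157.569,56.776 159.989,47.147 165.096,43.951 172.888,47.186.

<svg xmlns="http://www.w3.org/2000/svg" width="201.575mm" height="123.504mm" viewBox="0 0 201.575 123.504">
  <polygon points="108.997,23.158 196.388,23.158 196.388,36.467 108.997,36.467" fill="none" stroke="#000000"/>
  <polyline points="85.927,37.251 87.290,25.865 87.343,21.147 86.087,23.098 83.522,31.716" fill="none" stroke="#ff0000"/>
  <polygon points="136.226,2.167 157.581,11.030 166.414,32.397 157.551,53.752 136.184,62.585 114.829,53.722 105.996,32.355 114.859,11.000" fill="none" stroke="#000000"/>
  <polyline points="157.835,72.837 157.569,56.776 159.989,47.147 165.096,43.951 172.888,47.186" fill="none" stroke="#000000"/>
</svg>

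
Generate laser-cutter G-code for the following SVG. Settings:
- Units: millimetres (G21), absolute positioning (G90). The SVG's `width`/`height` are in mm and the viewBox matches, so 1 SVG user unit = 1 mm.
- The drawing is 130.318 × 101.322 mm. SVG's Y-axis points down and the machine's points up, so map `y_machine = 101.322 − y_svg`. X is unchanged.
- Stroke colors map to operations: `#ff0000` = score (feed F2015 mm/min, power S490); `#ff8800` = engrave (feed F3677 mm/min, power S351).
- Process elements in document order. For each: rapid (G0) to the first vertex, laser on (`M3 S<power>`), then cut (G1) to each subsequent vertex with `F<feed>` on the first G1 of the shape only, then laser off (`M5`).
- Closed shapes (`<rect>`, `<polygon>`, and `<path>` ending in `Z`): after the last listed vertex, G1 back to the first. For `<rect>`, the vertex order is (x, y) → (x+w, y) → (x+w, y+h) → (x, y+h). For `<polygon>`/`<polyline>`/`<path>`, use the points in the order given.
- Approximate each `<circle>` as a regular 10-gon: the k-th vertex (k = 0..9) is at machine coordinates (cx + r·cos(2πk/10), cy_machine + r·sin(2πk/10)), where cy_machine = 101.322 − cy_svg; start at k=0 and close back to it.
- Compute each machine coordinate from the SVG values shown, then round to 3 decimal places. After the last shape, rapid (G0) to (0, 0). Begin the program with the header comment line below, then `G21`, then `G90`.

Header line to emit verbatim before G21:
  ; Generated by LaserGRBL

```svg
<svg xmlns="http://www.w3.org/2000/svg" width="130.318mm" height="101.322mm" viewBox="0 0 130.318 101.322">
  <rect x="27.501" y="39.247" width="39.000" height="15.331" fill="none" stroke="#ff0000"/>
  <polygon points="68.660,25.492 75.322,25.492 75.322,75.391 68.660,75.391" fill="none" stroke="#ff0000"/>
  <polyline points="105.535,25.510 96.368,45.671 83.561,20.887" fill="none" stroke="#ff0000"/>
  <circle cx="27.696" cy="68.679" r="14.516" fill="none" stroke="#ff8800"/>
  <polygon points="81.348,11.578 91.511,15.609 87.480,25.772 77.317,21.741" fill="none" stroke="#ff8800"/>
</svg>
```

1 u = 1 mm; y_m = 101.322 − y.

[1] `<rect>` rectangle, #ff0000→score S490 F2015: (27.501,62.075) → (66.501,62.075) → (66.501,46.744) → (27.501,46.744) → (27.501,62.075) (closed)

[2] `<polygon>` rectangle, #ff0000→score S490 F2015: (68.660,75.830) → (75.322,75.830) → (75.322,25.931) → (68.660,25.931) → (68.660,75.830) (closed)

[3] `<polyline>` open polyline, #ff0000→score S490 F2015: (105.535,75.812) → (96.368,55.651) → (83.561,80.435)

[4] `<circle>` circle, #ff8800→engrave S351 F3677: (42.212,32.643) → (39.440,41.175) → (32.182,46.449) → (23.210,46.449) → (15.952,41.175) → (13.180,32.643) → (15.952,24.111) → (23.210,18.837) → (32.182,18.837) → (39.440,24.111) → (42.212,32.643) (closed)

[5] `<polygon>` regular polygon, #ff8800→engrave S351 F3677: (81.348,89.744) → (91.511,85.713) → (87.480,75.550) → (77.317,79.581) → (81.348,89.744) (closed)

; Generated by LaserGRBL
G21
G90
G0 X27.501 Y62.075
M3 S490
G1 X66.501 Y62.075 F2015
G1 X66.501 Y46.744
G1 X27.501 Y46.744
G1 X27.501 Y62.075
M5
G0 X68.660 Y75.830
M3 S490
G1 X75.322 Y75.830 F2015
G1 X75.322 Y25.931
G1 X68.660 Y25.931
G1 X68.660 Y75.830
M5
G0 X105.535 Y75.812
M3 S490
G1 X96.368 Y55.651 F2015
G1 X83.561 Y80.435
M5
G0 X42.212 Y32.643
M3 S351
G1 X39.440 Y41.175 F3677
G1 X32.182 Y46.449
G1 X23.210 Y46.449
G1 X15.952 Y41.175
G1 X13.180 Y32.643
G1 X15.952 Y24.111
G1 X23.210 Y18.837
G1 X32.182 Y18.837
G1 X39.440 Y24.111
G1 X42.212 Y32.643
M5
G0 X81.348 Y89.744
M3 S351
G1 X91.511 Y85.713 F3677
G1 X87.480 Y75.550
G1 X77.317 Y79.581
G1 X81.348 Y89.744
M5
G0 X0.000 Y0.000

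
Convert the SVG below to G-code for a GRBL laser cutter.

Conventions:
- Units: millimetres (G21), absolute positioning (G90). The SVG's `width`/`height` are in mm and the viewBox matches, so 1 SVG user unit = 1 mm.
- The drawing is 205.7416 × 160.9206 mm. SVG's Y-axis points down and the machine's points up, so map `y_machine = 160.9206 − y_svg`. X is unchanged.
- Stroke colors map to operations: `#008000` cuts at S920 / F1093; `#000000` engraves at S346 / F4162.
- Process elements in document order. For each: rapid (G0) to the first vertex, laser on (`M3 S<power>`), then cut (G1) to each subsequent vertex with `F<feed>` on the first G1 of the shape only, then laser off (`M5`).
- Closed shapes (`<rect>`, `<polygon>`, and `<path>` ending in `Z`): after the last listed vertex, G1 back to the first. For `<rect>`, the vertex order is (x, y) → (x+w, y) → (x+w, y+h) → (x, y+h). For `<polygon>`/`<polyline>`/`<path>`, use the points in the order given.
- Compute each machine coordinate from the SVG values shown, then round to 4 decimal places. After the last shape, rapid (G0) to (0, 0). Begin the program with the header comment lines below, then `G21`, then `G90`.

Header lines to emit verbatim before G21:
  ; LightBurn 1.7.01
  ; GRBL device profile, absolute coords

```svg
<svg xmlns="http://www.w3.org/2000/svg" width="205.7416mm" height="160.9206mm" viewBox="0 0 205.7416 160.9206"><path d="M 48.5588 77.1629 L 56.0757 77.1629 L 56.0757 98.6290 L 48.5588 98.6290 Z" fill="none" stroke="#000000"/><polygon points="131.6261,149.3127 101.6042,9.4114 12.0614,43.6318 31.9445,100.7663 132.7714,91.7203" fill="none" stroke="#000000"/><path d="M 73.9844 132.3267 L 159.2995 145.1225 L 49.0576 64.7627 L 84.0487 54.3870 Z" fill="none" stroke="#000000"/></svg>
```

; LightBurn 1.7.01
; GRBL device profile, absolute coords
G21
G90
G0 X48.5588 Y83.7577
M3 S346
G1 X56.0757 Y83.7577 F4162
G1 X56.0757 Y62.2916
G1 X48.5588 Y62.2916
G1 X48.5588 Y83.7577
M5
G0 X131.6261 Y11.6079
M3 S346
G1 X101.6042 Y151.5092 F4162
G1 X12.0614 Y117.2888
G1 X31.9445 Y60.1543
G1 X132.7714 Y69.2003
G1 X131.6261 Y11.6079
M5
G0 X73.9844 Y28.5939
M3 S346
G1 X159.2995 Y15.7981 F4162
G1 X49.0576 Y96.1579
G1 X84.0487 Y106.5336
G1 X73.9844 Y28.5939
M5
G0 X0.0000 Y0.0000

viewBox `0 0 205.7416 160.9206` with mm width/height → 1 unit = 1 mm. Flip: y_m = 160.9206 − y_svg.

**Shape 1** — `<path>` rectangle, stroke `#000000` → engrave (S346, F4162). Machine vertices: (48.5588,83.7577) → (56.0757,83.7577) → (56.0757,62.2916) → (48.5588,62.2916) → (48.5588,83.7577). Closed: final G1 returns to the first vertex.

**Shape 2** — `<polygon>` closed polygon, stroke `#000000` → engrave (S346, F4162). Machine vertices: (131.6261,11.6079) → (101.6042,151.5092) → (12.0614,117.2888) → (31.9445,60.1543) → (132.7714,69.2003) → (131.6261,11.6079). Closed: final G1 returns to the first vertex.

**Shape 3** — `<path>` closed polygon, stroke `#000000` → engrave (S346, F4162). Machine vertices: (73.9844,28.5939) → (159.2995,15.7981) → (49.0576,96.1579) → (84.0487,106.5336) → (73.9844,28.5939). Closed: final G1 returns to the first vertex.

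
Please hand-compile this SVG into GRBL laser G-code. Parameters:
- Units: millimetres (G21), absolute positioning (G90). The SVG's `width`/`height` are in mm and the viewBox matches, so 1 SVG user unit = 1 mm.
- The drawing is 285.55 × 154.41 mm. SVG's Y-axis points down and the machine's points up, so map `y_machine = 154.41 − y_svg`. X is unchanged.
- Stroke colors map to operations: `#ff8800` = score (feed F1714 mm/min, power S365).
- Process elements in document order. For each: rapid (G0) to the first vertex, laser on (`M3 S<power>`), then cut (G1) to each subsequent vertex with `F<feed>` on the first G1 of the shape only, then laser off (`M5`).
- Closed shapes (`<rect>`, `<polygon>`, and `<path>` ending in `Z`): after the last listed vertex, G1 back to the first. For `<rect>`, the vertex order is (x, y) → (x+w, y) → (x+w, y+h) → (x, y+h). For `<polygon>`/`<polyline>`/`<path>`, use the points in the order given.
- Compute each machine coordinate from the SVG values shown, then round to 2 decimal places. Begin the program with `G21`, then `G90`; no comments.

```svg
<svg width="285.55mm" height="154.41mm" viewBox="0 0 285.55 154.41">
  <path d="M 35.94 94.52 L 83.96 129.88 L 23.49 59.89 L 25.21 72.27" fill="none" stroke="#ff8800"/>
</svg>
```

Since the viewBox matches the mm dimensions, user units are millimetres directly. The only transform is the Y-flip y_m = 154.41 − y_svg.

Shape 1 is a open polyline drawn with `<path>`. Its stroke #ff8800 means score at S365, F1714. After flipping Y the toolpath is (35.94,59.89) → (83.96,24.53) → (23.49,94.52) → (25.21,82.14).

G21
G90
G0 X35.94 Y59.89
M3 S365
G1 X83.96 Y24.53 F1714
G1 X23.49 Y94.52
G1 X25.21 Y82.14
M5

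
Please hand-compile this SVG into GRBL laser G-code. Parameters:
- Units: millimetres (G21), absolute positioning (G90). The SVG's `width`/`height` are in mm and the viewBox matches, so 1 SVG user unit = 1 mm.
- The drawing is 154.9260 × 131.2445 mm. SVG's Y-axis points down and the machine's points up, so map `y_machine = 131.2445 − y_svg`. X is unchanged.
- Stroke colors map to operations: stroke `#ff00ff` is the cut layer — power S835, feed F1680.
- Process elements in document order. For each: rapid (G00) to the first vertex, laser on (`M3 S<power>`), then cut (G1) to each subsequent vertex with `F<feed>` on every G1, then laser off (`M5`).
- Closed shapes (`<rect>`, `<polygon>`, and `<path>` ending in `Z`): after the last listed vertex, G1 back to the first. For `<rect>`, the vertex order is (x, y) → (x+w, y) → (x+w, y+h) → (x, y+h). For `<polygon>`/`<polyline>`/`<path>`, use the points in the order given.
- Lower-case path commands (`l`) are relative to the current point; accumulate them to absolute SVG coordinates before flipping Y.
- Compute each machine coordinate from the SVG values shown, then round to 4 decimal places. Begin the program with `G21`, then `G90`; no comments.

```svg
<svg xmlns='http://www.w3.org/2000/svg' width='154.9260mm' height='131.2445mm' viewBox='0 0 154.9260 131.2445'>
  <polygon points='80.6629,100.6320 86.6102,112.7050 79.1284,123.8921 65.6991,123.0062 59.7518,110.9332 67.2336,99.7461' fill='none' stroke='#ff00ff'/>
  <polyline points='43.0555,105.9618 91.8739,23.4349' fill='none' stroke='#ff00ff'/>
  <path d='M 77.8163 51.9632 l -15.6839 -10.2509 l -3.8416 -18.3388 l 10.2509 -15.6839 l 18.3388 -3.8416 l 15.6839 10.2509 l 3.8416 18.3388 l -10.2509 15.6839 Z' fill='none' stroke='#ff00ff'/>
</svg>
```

G21
G90
G00 X80.6629 Y30.6125
M3 S835
G1 X86.6102 Y18.5395 F1680
G1 X79.1284 Y7.3524 F1680
G1 X65.6991 Y8.2383 F1680
G1 X59.7518 Y20.3113 F1680
G1 X67.2336 Y31.4984 F1680
G1 X80.6629 Y30.6125 F1680
M5
G00 X43.0555 Y25.2827
M3 S835
G1 X91.8739 Y107.8096 F1680
M5
G00 X77.8163 Y79.2813
M3 S835
G1 X62.1324 Y89.5322 F1680
G1 X58.2908 Y107.8710 F1680
G1 X68.5417 Y123.5549 F1680
G1 X86.8805 Y127.3965 F1680
G1 X102.5644 Y117.1456 F1680
G1 X106.4060 Y98.8068 F1680
G1 X96.1551 Y83.1229 F1680
G1 X77.8163 Y79.2813 F1680
M5

Since the viewBox matches the mm dimensions, user units are millimetres directly. The only transform is the Y-flip y_m = 131.2445 − y_svg.

Shape 1 is a regular polygon drawn with `<polygon>`. Its stroke #ff00ff means cut at S835, F1680. After flipping Y the toolpath is (80.6629,30.6125) → (86.6102,18.5395) → (79.1284,7.3524) → (65.6991,8.2383) → (59.7518,20.3113) → (67.2336,31.4984) → (80.6629,30.6125), returning to the start.

Shape 2 is a line segment drawn with `<polyline>`. Its stroke #ff00ff means cut at S835, F1680. After flipping Y the toolpath is (43.0555,25.2827) → (91.8739,107.8096).

Shape 3 is a regular polygon drawn with `<path>`. Its stroke #ff00ff means cut at S835, F1680. After flipping Y the toolpath is (77.8163,79.2813) → (62.1324,89.5322) → (58.2908,107.8710) → (68.5417,123.5549) → (86.8805,127.3965) → (102.5644,117.1456) → (106.4060,98.8068) → (96.1551,83.1229) → (77.8163,79.2813), returning to the start.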